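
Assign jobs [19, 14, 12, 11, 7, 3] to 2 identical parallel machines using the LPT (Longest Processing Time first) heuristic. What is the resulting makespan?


Jobs (LPT sorted): [19, 14, 12, 11, 7, 3]
Machines: 2
  J=19 → Machine 1 (load: 0+19=19)
  J=14 → Machine 2 (load: 0+14=14)
  J=12 → Machine 2 (load: 14+12=26)
  J=11 → Machine 1 (load: 19+11=30)
  J=7 → Machine 2 (load: 26+7=33)
  J=3 → Machine 1 (load: 30+3=33)
Machine loads: [33, 33]
Makespan = max = 33 time units


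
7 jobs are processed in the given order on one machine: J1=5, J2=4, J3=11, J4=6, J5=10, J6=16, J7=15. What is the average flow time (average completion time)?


Completion times:
  J1: completes at 5
  J2: completes at 9
  J3: completes at 20
  J4: completes at 26
  J5: completes at 36
  J6: completes at 52
  J7: completes at 67
Sum = 215
Average = 215/7
= 30.71


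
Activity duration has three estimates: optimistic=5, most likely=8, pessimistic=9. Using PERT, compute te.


te = (o + 4m + p) / 6
= (5 + 4×8 + 9) / 6
= (5 + 32 + 9) / 6
= 46 / 6
= 7.67


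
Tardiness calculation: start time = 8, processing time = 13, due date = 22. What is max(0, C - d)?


Completion = start + processing = 8 + 13 = 21
Tardiness = max(0, C - d) = max(0, 21 - 22)
= max(0, -1)
= 0


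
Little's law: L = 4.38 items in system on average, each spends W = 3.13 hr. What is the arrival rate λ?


Little's law: L = λW → λ = L / W
= 4.38 / 3.13
= 1.40 per hour


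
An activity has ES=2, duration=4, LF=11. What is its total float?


EF = ES + duration = 2 + 4 = 6
LS = LF - duration = 11 - 4 = 7
Total Float = LF - EF = 11 - 6
(or LS - ES = 7 - 2)
= 5


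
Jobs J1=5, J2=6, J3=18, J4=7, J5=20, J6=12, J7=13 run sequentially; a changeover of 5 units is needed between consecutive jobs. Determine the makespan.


Makespan = Σ processing + (n-1) × setup
= (5 + 6 + 18 + 7 + 20 + 12 + 13) + (7-1)×5
= 81 + 30
= 111 time units


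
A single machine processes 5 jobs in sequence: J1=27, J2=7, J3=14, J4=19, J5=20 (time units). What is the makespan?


Sequential makespan: sum all processing times
= 27 + 7 + 14 + 19 + 20
= 87 time units


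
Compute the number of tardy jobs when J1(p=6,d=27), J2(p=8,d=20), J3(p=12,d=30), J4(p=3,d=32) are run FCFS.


Completion vs due date:
  J1: C=6, d=27 → on time
  J2: C=14, d=20 → on time
  J3: C=26, d=30 → on time
  J4: C=29, d=32 → on time
Tardy jobs: none
Count = 0


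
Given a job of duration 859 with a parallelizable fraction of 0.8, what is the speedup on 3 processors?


Amdahl's law: T_p = T × ((1-p) + p/N)
= 859 × ((1-0.8) + 0.8/3)
= 859 × (0.20 + 0.2667)
= 859 × 0.4667
= 400.87
Speedup = 859/400.87
= 2.14×


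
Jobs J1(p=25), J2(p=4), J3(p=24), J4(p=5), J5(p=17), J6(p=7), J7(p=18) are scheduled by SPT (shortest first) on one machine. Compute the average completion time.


SPT order: J2 → J4 → J6 → J5 → J7 → J3 → J1
Completion times:
  J2: C=4
  J4: C=9
  J6: C=16
  J5: C=33
  J7: C=51
  J3: C=75
  J1: C=100
Sum = 288, n = 7
Mean flow = 288/7
= 41.14


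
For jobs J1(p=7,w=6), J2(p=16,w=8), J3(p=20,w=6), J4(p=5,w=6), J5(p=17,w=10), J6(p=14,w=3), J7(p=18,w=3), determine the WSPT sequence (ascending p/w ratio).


WSPT (Smith's rule): sort by p/w ascending
  J4: p/w = 5/6 = 0.833
  J1: p/w = 7/6 = 1.167
  J5: p/w = 17/10 = 1.700
  J2: p/w = 16/8 = 2.000
  J3: p/w = 20/6 = 3.333
  J6: p/w = 14/3 = 4.667
  J7: p/w = 18/3 = 6.000
Order: J4 → J1 → J5 → J2 → J3 → J6 → J7


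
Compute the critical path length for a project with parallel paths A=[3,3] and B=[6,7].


Path A: 3 + 3 = 6
Path B: 6 + 7 = 13
Critical path = longest = max(6, 13)
= 13 (Path B)


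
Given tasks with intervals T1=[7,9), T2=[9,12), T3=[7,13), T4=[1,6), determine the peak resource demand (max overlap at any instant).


Check each time point for overlaps:
  t=7: 2 tasks active (T1, T3)
Max concurrent = 2


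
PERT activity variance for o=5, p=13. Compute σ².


σ² = ((p - o) / 6)² = (p - o)² / 36
= (13 - 5)² / 36
= 8² / 36
= 64 / 36
= 1.7778


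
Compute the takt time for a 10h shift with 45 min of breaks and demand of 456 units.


Available = 10×60 - 45 = 555 min
Takt time = 555 / 456
= 1.22 min/unit


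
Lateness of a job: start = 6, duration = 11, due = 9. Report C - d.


Completion = 6 + 11 = 17
Lateness = C - d = 17 - 9
= 8


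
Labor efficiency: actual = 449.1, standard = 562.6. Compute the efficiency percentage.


Efficiency = (actual / standard) × 100
= (449.1 / 562.6) × 100
= 79.8%


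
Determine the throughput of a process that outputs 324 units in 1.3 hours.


Throughput = units / time
= 324 / 1.3
= 249.2 units/hour


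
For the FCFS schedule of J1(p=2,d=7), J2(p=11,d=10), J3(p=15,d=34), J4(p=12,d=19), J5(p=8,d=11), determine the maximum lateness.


Lateness per job (L = C - d):
  J1: C=2, d=7, L=-5
  J2: C=13, d=10, L=3
  J3: C=28, d=34, L=-6
  J4: C=40, d=19, L=21
  J5: C=48, d=11, L=37
Lmax = max(-5, 3, -6, 21, 37)
= 37


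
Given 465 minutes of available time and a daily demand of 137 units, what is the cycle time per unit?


Cycle time = available time / demand
= 465 / 137
= 3.39 min/unit


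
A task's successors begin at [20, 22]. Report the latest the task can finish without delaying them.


LF = min of all successor start times
Successors start at: [20, 22]
LF = min(20, 22)
= 20


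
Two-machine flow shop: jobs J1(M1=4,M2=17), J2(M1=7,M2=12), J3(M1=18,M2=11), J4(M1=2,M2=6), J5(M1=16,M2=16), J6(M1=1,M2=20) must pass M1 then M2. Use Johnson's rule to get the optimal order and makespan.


Johnson's rule:
Group 1 (M1≤M2, sort by M1): ['J6', 'J4', 'J1', 'J2', 'J5']
Group 2 (M1>M2, sort desc M2): ['J3']
Sequence: J6 → J4 → J1 → J2 → J5 → J3
Makespan calculation:
  J6: M1 done=1, M2 done=21
  J4: M1 done=3, M2 done=27
  J1: M1 done=7, M2 done=44
  J2: M1 done=14, M2 done=56
  J5: M1 done=30, M2 done=72
  J3: M1 done=48, M2 done=83
= Sequence: J6 → J4 → J1 → J2 → J5 → J3, Makespan: 83


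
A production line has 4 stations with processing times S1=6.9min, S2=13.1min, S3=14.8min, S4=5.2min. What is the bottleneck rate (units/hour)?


Bottleneck = longest station time
Station times: [6.9, 13.1, 14.8, 5.2]
Max = 14.8 min
Rate = 60 / 14.8
= 4.05 units/hour (bottleneck: 14.8min)


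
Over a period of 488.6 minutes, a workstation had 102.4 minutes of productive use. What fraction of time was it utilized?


Utilization = busy / total × 100
= 102.4 / 488.6 × 100
= 21.0%


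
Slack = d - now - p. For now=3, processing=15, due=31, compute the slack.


Slack = due - current_time - processing
= 31 - 3 - 15
= 13


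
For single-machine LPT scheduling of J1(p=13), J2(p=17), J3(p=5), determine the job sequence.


LPT: sort by longest processing time first
  J2: p=17
  J1: p=13
  J3: p=5
Order: J2 → J1 → J3


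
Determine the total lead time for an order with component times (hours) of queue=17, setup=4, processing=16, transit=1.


Lead time = queue + setup + processing + transit
= 17 + 4 + 16 + 1
= 38 hours


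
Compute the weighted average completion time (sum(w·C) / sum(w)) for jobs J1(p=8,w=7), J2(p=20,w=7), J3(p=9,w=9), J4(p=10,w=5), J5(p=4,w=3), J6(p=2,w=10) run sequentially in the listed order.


Completion times:
  J1: C=8, w×C=7×8=56
  J2: C=28, w×C=7×28=196
  J3: C=37, w×C=9×37=333
  J4: C=47, w×C=5×47=235
  J5: C=51, w×C=3×51=153
  J6: C=53, w×C=10×53=530
Sum w×C = 1503
Sum w = 41
Weighted avg = 1503/41
= 36.66


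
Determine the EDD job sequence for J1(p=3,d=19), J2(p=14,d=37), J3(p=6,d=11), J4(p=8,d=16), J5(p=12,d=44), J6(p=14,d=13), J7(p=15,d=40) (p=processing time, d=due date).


EDD: sort by earliest due date
  J3: d=11, p=6
  J6: d=13, p=14
  J4: d=16, p=8
  J1: d=19, p=3
  J2: d=37, p=14
  J7: d=40, p=15
  J5: d=44, p=12
Order: J3 → J6 → J4 → J1 → J2 → J7 → J5


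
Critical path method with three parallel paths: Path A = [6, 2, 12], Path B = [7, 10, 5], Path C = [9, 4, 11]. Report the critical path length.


Path A: 6 + 2 + 12 = 20
Path B: 7 + 10 + 5 = 22
Path C: 9 + 4 + 11 = 24
Critical path = longest = max(20, 22, 24)
= 24 (Path C)


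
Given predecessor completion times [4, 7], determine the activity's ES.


ES = max of all predecessor completion times
Predecessors: [4, 7]
ES = max(4, 7)
= 7


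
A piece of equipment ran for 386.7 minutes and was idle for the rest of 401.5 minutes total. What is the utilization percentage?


Utilization = busy / total × 100
= 386.7 / 401.5 × 100
= 96.3%


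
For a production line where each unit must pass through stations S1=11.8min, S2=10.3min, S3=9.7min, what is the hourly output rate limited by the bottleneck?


Bottleneck = longest station time
Station times: [11.8, 10.3, 9.7]
Max = 11.8 min
Rate = 60 / 11.8
= 5.08 units/hour (bottleneck: 11.8min)


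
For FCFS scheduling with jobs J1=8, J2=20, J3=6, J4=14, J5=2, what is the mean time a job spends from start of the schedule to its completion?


Completion times:
  J1: completes at 8
  J2: completes at 28
  J3: completes at 34
  J4: completes at 48
  J5: completes at 50
Sum = 168
Average = 168/5
= 33.60


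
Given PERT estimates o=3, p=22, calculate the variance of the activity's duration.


σ² = ((p - o) / 6)² = (p - o)² / 36
= (22 - 3)² / 36
= 19² / 36
= 361 / 36
= 10.0278


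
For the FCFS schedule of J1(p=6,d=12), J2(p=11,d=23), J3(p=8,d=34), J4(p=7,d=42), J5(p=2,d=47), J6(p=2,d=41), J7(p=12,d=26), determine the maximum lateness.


Lateness per job (L = C - d):
  J1: C=6, d=12, L=-6
  J2: C=17, d=23, L=-6
  J3: C=25, d=34, L=-9
  J4: C=32, d=42, L=-10
  J5: C=34, d=47, L=-13
  J6: C=36, d=41, L=-5
  J7: C=48, d=26, L=22
Lmax = max(-6, -6, -9, -10, -13, -5, 22)
= 22


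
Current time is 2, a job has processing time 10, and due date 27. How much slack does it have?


Slack = due - current_time - processing
= 27 - 2 - 10
= 15


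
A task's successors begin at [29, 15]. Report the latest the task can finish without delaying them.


LF = min of all successor start times
Successors start at: [29, 15]
LF = min(29, 15)
= 15


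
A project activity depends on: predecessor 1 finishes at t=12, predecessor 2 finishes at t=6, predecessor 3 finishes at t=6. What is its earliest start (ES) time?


ES = max of all predecessor completion times
Predecessors: [12, 6, 6]
ES = max(12, 6, 6)
= 12


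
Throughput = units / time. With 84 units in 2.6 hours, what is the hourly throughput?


Throughput = units / time
= 84 / 2.6
= 32.3 units/hour


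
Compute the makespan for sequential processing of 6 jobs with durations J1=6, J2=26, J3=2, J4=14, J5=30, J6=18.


Sequential makespan: sum all processing times
= 6 + 26 + 2 + 14 + 30 + 18
= 96 time units


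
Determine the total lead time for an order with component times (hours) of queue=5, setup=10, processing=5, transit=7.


Lead time = queue + setup + processing + transit
= 5 + 10 + 5 + 7
= 27 hours


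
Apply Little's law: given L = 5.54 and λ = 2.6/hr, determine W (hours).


Little's law: L = λW → W = L / λ
= 5.54 / 2.6
= 2.13 hours


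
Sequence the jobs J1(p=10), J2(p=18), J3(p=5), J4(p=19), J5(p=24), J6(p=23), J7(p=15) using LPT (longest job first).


LPT: sort by longest processing time first
  J5: p=24
  J6: p=23
  J4: p=19
  J2: p=18
  J7: p=15
  J1: p=10
  J3: p=5
Order: J5 → J6 → J4 → J2 → J7 → J1 → J3


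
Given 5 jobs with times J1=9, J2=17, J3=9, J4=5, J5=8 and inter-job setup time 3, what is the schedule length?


Makespan = Σ processing + (n-1) × setup
= (9 + 17 + 9 + 5 + 8) + (5-1)×3
= 48 + 12
= 60 time units


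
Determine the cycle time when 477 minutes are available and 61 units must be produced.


Cycle time = available time / demand
= 477 / 61
= 7.82 min/unit


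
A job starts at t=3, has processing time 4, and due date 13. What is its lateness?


Completion = 3 + 4 = 7
Lateness = C - d = 7 - 13
= -6


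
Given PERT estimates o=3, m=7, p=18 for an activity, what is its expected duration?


te = (o + 4m + p) / 6
= (3 + 4×7 + 18) / 6
= (3 + 28 + 18) / 6
= 49 / 6
= 8.17


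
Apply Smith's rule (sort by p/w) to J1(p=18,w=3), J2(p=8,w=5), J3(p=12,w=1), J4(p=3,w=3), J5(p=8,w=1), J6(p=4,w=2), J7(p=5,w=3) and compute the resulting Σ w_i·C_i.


WSPT order (by p/w): J4 → J2 → J7 → J6 → J1 → J5 → J3
  J4: C=3, w·C=3×3=9
  J2: C=11, w·C=5×11=55
  J7: C=16, w·C=3×16=48
  J6: C=20, w·C=2×20=40
  J1: C=38, w·C=3×38=114
  J5: C=46, w·C=1×46=46
  J3: C=58, w·C=1×58=58
Σ w·C = 370
= 370


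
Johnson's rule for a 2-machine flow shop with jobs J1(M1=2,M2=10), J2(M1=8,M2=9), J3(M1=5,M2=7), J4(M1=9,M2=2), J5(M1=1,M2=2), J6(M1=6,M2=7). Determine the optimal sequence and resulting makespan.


Johnson's rule:
Group 1 (M1≤M2, sort by M1): ['J5', 'J1', 'J3', 'J6', 'J2']
Group 2 (M1>M2, sort desc M2): ['J4']
Sequence: J5 → J1 → J3 → J6 → J2 → J4
Makespan calculation:
  J5: M1 done=1, M2 done=3
  J1: M1 done=3, M2 done=13
  J3: M1 done=8, M2 done=20
  J6: M1 done=14, M2 done=27
  J2: M1 done=22, M2 done=36
  J4: M1 done=31, M2 done=38
= Sequence: J5 → J1 → J3 → J6 → J2 → J4, Makespan: 38


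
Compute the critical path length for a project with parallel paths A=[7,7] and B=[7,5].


Path A: 7 + 7 = 14
Path B: 7 + 5 = 12
Critical path = longest = max(14, 12)
= 14 (Path A)


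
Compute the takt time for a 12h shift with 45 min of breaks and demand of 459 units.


Available = 12×60 - 45 = 675 min
Takt time = 675 / 459
= 1.47 min/unit


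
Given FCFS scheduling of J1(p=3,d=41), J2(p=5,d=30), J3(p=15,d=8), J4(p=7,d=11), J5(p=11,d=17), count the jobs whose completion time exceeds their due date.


Completion vs due date:
  J1: C=3, d=41 → on time
  J2: C=8, d=30 → on time
  J3: C=23, d=8 → TARDY
  J4: C=30, d=11 → TARDY
  J5: C=41, d=17 → TARDY
Tardy jobs: J3, J4, J5
Count = 3


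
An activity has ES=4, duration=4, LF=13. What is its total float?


EF = ES + duration = 4 + 4 = 8
LS = LF - duration = 13 - 4 = 9
Total Float = LF - EF = 13 - 8
(or LS - ES = 9 - 4)
= 5


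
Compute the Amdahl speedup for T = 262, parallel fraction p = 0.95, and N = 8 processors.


Amdahl's law: T_p = T × ((1-p) + p/N)
= 262 × ((1-0.95) + 0.95/8)
= 262 × (0.05 + 0.1187)
= 262 × 0.1688
= 44.21
Speedup = 262/44.21
= 5.93×


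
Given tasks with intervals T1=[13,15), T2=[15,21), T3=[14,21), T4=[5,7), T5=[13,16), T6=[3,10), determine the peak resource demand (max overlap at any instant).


Check each time point for overlaps:
  t=14: 3 tasks active (T1, T3, T5)
Max concurrent = 3


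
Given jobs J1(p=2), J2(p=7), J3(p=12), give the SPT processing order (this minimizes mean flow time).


SPT: sort by shortest processing time
  J1: p=2
  J2: p=7
  J3: p=12
Order: J1 → J2 → J3


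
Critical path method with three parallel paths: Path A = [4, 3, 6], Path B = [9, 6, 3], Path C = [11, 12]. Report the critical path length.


Path A: 4 + 3 + 6 = 13
Path B: 9 + 6 + 3 = 18
Path C: 11 + 12 = 23
Critical path = longest = max(13, 18, 23)
= 23 (Path C)


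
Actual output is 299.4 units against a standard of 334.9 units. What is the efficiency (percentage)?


Efficiency = (actual / standard) × 100
= (299.4 / 334.9) × 100
= 89.4%


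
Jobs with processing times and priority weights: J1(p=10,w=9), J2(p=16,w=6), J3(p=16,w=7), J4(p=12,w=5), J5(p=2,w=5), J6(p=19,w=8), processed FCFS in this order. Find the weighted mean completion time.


Completion times:
  J1: C=10, w×C=9×10=90
  J2: C=26, w×C=6×26=156
  J3: C=42, w×C=7×42=294
  J4: C=54, w×C=5×54=270
  J5: C=56, w×C=5×56=280
  J6: C=75, w×C=8×75=600
Sum w×C = 1690
Sum w = 40
Weighted avg = 1690/40
= 42.25


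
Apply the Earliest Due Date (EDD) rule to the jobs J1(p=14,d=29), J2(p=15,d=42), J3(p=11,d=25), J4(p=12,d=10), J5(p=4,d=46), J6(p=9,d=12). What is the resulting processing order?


EDD: sort by earliest due date
  J4: d=10, p=12
  J6: d=12, p=9
  J3: d=25, p=11
  J1: d=29, p=14
  J2: d=42, p=15
  J5: d=46, p=4
Order: J4 → J6 → J3 → J1 → J2 → J5


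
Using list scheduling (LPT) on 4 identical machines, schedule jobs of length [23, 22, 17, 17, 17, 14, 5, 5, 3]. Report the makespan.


Jobs (LPT sorted): [23, 22, 17, 17, 17, 14, 5, 5, 3]
Machines: 4
  J=23 → Machine 1 (load: 0+23=23)
  J=22 → Machine 2 (load: 0+22=22)
  J=17 → Machine 3 (load: 0+17=17)
  J=17 → Machine 4 (load: 0+17=17)
  J=17 → Machine 3 (load: 17+17=34)
  J=14 → Machine 4 (load: 17+14=31)
  J=5 → Machine 2 (load: 22+5=27)
  J=5 → Machine 1 (load: 23+5=28)
  J=3 → Machine 2 (load: 27+3=30)
Machine loads: [28, 30, 34, 31]
Makespan = max = 34 time units


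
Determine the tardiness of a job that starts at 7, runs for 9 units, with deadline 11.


Completion = start + processing = 7 + 9 = 16
Tardiness = max(0, C - d) = max(0, 16 - 11)
= max(0, 5)
= 5


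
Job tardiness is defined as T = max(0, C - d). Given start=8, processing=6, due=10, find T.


Completion = start + processing = 8 + 6 = 14
Tardiness = max(0, C - d) = max(0, 14 - 10)
= max(0, 4)
= 4


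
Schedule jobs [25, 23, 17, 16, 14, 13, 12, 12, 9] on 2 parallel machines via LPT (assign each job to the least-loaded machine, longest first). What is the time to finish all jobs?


Jobs (LPT sorted): [25, 23, 17, 16, 14, 13, 12, 12, 9]
Machines: 2
  J=25 → Machine 1 (load: 0+25=25)
  J=23 → Machine 2 (load: 0+23=23)
  J=17 → Machine 2 (load: 23+17=40)
  J=16 → Machine 1 (load: 25+16=41)
  J=14 → Machine 2 (load: 40+14=54)
  J=13 → Machine 1 (load: 41+13=54)
  J=12 → Machine 1 (load: 54+12=66)
  J=12 → Machine 2 (load: 54+12=66)
  J=9 → Machine 1 (load: 66+9=75)
Machine loads: [75, 66]
Makespan = max = 75 time units


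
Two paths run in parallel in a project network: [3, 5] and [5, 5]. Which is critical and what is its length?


Path A: 3 + 5 = 8
Path B: 5 + 5 = 10
Critical path = longest = max(8, 10)
= 10 (Path B)


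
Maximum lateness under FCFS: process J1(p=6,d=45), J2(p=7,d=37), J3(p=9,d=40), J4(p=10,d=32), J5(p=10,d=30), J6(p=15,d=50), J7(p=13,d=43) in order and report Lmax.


Lateness per job (L = C - d):
  J1: C=6, d=45, L=-39
  J2: C=13, d=37, L=-24
  J3: C=22, d=40, L=-18
  J4: C=32, d=32, L=0
  J5: C=42, d=30, L=12
  J6: C=57, d=50, L=7
  J7: C=70, d=43, L=27
Lmax = max(-39, -24, -18, 0, 12, 7, 27)
= 27


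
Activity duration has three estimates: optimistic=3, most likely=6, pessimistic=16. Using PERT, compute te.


te = (o + 4m + p) / 6
= (3 + 4×6 + 16) / 6
= (3 + 24 + 16) / 6
= 43 / 6
= 7.17


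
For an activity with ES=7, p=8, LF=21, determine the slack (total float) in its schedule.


EF = ES + duration = 7 + 8 = 15
LS = LF - duration = 21 - 8 = 13
Total Float = LF - EF = 21 - 15
(or LS - ES = 13 - 7)
= 6


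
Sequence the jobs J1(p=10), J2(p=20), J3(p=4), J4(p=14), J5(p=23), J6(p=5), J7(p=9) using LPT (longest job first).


LPT: sort by longest processing time first
  J5: p=23
  J2: p=20
  J4: p=14
  J1: p=10
  J7: p=9
  J6: p=5
  J3: p=4
Order: J5 → J2 → J4 → J1 → J7 → J6 → J3


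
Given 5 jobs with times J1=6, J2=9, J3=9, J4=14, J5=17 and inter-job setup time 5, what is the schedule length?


Makespan = Σ processing + (n-1) × setup
= (6 + 9 + 9 + 14 + 17) + (5-1)×5
= 55 + 20
= 75 time units


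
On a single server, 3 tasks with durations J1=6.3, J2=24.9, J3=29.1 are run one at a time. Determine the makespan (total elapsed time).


Sequential makespan: sum all processing times
= 6.3 + 24.9 + 29.1
= 60.3 time units


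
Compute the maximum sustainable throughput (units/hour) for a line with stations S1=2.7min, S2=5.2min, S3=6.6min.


Bottleneck = longest station time
Station times: [2.7, 5.2, 6.6]
Max = 6.6 min
Rate = 60 / 6.6
= 9.09 units/hour (bottleneck: 6.6min)


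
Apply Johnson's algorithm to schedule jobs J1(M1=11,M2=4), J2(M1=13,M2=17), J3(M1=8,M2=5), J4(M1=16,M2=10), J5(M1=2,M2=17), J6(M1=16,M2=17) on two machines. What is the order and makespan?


Johnson's rule:
Group 1 (M1≤M2, sort by M1): ['J5', 'J2', 'J6']
Group 2 (M1>M2, sort desc M2): ['J4', 'J3', 'J1']
Sequence: J5 → J2 → J6 → J4 → J3 → J1
Makespan calculation:
  J5: M1 done=2, M2 done=19
  J2: M1 done=15, M2 done=36
  J6: M1 done=31, M2 done=53
  J4: M1 done=47, M2 done=63
  J3: M1 done=55, M2 done=68
  J1: M1 done=66, M2 done=72
= Sequence: J5 → J2 → J6 → J4 → J3 → J1, Makespan: 72


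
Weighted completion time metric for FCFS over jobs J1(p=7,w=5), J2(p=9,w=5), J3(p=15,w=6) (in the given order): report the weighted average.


Completion times:
  J1: C=7, w×C=5×7=35
  J2: C=16, w×C=5×16=80
  J3: C=31, w×C=6×31=186
Sum w×C = 301
Sum w = 16
Weighted avg = 301/16
= 18.81


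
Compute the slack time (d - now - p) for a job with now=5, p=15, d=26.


Slack = due - current_time - processing
= 26 - 5 - 15
= 6


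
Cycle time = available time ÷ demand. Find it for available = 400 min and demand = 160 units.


Cycle time = available time / demand
= 400 / 160
= 2.50 min/unit


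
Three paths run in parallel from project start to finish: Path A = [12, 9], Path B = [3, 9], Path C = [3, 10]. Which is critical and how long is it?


Path A: 12 + 9 = 21
Path B: 3 + 9 = 12
Path C: 3 + 10 = 13
Critical path = longest = max(21, 12, 13)
= 21 (Path A)


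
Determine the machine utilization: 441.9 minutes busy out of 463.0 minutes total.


Utilization = busy / total × 100
= 441.9 / 463.0 × 100
= 95.4%


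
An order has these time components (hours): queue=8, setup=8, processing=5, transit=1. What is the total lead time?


Lead time = queue + setup + processing + transit
= 8 + 8 + 5 + 1
= 22 hours


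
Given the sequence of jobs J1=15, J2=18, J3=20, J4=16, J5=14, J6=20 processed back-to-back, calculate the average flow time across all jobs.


Completion times:
  J1: completes at 15
  J2: completes at 33
  J3: completes at 53
  J4: completes at 69
  J5: completes at 83
  J6: completes at 103
Sum = 356
Average = 356/6
= 59.33


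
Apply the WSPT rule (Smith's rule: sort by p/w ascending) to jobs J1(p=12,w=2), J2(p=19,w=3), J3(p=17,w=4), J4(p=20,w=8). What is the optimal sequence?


WSPT (Smith's rule): sort by p/w ascending
  J4: p/w = 20/8 = 2.500
  J3: p/w = 17/4 = 4.250
  J1: p/w = 12/2 = 6.000
  J2: p/w = 19/3 = 6.333
Order: J4 → J3 → J1 → J2


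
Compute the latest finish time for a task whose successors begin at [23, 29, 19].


LF = min of all successor start times
Successors start at: [23, 29, 19]
LF = min(23, 29, 19)
= 19


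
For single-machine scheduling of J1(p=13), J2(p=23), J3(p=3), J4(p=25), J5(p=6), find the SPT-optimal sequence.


SPT: sort by shortest processing time
  J3: p=3
  J5: p=6
  J1: p=13
  J2: p=23
  J4: p=25
Order: J3 → J5 → J1 → J2 → J4


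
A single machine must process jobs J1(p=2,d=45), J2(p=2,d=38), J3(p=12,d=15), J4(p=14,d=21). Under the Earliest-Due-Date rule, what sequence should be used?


EDD: sort by earliest due date
  J3: d=15, p=12
  J4: d=21, p=14
  J2: d=38, p=2
  J1: d=45, p=2
Order: J3 → J4 → J2 → J1


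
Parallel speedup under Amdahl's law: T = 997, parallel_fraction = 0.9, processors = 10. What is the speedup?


Amdahl's law: T_p = T × ((1-p) + p/N)
= 997 × ((1-0.9) + 0.9/10)
= 997 × (0.10 + 0.0900)
= 997 × 0.1900
= 189.43
Speedup = 997/189.43
= 5.26×


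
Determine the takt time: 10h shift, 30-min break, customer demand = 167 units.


Available = 10×60 - 30 = 570 min
Takt time = 570 / 167
= 3.41 min/unit


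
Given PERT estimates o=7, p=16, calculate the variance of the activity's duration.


σ² = ((p - o) / 6)² = (p - o)² / 36
= (16 - 7)² / 36
= 9² / 36
= 81 / 36
= 2.2500


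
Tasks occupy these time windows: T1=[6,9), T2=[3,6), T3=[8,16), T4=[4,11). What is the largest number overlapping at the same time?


Check each time point for overlaps:
  t=8: 3 tasks active (T1, T3, T4)
Max concurrent = 3


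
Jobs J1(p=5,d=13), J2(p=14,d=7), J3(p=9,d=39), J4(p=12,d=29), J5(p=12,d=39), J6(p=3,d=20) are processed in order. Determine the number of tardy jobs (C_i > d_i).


Completion vs due date:
  J1: C=5, d=13 → on time
  J2: C=19, d=7 → TARDY
  J3: C=28, d=39 → on time
  J4: C=40, d=29 → TARDY
  J5: C=52, d=39 → TARDY
  J6: C=55, d=20 → TARDY
Tardy jobs: J2, J4, J5, J6
Count = 4


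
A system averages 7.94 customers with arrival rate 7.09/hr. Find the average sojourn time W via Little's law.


Little's law: L = λW → W = L / λ
= 7.94 / 7.09
= 1.12 hours


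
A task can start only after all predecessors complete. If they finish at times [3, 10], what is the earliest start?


ES = max of all predecessor completion times
Predecessors: [3, 10]
ES = max(3, 10)
= 10


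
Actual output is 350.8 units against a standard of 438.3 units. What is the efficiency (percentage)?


Efficiency = (actual / standard) × 100
= (350.8 / 438.3) × 100
= 80.0%


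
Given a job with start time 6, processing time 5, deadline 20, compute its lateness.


Completion = 6 + 5 = 11
Lateness = C - d = 11 - 20
= -9


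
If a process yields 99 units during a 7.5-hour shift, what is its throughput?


Throughput = units / time
= 99 / 7.5
= 13.2 units/hour


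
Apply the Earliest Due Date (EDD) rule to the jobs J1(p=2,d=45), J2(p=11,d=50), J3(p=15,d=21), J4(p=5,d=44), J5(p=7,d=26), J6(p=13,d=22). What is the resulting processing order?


EDD: sort by earliest due date
  J3: d=21, p=15
  J6: d=22, p=13
  J5: d=26, p=7
  J4: d=44, p=5
  J1: d=45, p=2
  J2: d=50, p=11
Order: J3 → J6 → J5 → J4 → J1 → J2


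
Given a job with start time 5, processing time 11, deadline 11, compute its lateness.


Completion = 5 + 11 = 16
Lateness = C - d = 16 - 11
= 5


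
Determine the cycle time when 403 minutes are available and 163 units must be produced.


Cycle time = available time / demand
= 403 / 163
= 2.47 min/unit


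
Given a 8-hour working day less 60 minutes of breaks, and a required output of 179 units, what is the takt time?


Available = 8×60 - 60 = 420 min
Takt time = 420 / 179
= 2.35 min/unit


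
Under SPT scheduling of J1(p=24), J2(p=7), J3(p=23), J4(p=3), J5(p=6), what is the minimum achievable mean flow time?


SPT order: J4 → J5 → J2 → J3 → J1
Completion times:
  J4: C=3
  J5: C=9
  J2: C=16
  J3: C=39
  J1: C=63
Sum = 130, n = 5
Mean flow = 130/5
= 26.00


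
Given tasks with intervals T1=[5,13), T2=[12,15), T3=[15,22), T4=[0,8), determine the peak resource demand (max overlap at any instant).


Check each time point for overlaps:
  t=5: 2 tasks active (T1, T4)
Max concurrent = 2


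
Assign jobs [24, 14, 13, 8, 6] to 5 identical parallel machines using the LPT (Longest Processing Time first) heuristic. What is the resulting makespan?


Jobs (LPT sorted): [24, 14, 13, 8, 6]
Machines: 5
  J=24 → Machine 1 (load: 0+24=24)
  J=14 → Machine 2 (load: 0+14=14)
  J=13 → Machine 3 (load: 0+13=13)
  J=8 → Machine 4 (load: 0+8=8)
  J=6 → Machine 5 (load: 0+6=6)
Machine loads: [24, 14, 13, 8, 6]
Makespan = max = 24 time units


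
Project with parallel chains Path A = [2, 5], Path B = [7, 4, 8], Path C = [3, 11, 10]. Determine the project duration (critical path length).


Path A: 2 + 5 = 7
Path B: 7 + 4 + 8 = 19
Path C: 3 + 11 + 10 = 24
Critical path = longest = max(7, 19, 24)
= 24 (Path C)


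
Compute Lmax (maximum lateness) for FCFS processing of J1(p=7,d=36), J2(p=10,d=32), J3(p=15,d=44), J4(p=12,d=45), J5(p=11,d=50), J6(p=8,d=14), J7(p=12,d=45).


Lateness per job (L = C - d):
  J1: C=7, d=36, L=-29
  J2: C=17, d=32, L=-15
  J3: C=32, d=44, L=-12
  J4: C=44, d=45, L=-1
  J5: C=55, d=50, L=5
  J6: C=63, d=14, L=49
  J7: C=75, d=45, L=30
Lmax = max(-29, -15, -12, -1, 5, 49, 30)
= 49


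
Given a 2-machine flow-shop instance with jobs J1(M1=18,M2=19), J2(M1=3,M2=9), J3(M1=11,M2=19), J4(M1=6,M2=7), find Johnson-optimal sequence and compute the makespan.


Johnson's rule:
Group 1 (M1≤M2, sort by M1): ['J2', 'J4', 'J3', 'J1']
Group 2 (M1>M2, sort desc M2): []
Sequence: J2 → J4 → J3 → J1
Makespan calculation:
  J2: M1 done=3, M2 done=12
  J4: M1 done=9, M2 done=19
  J3: M1 done=20, M2 done=39
  J1: M1 done=38, M2 done=58
= Sequence: J2 → J4 → J3 → J1, Makespan: 58


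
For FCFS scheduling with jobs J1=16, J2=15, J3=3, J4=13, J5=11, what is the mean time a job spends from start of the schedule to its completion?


Completion times:
  J1: completes at 16
  J2: completes at 31
  J3: completes at 34
  J4: completes at 47
  J5: completes at 58
Sum = 186
Average = 186/5
= 37.20


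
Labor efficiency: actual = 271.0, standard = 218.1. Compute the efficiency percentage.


Efficiency = (actual / standard) × 100
= (271.0 / 218.1) × 100
= 124.3%


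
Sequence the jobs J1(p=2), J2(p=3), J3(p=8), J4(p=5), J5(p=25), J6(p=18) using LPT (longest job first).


LPT: sort by longest processing time first
  J5: p=25
  J6: p=18
  J3: p=8
  J4: p=5
  J2: p=3
  J1: p=2
Order: J5 → J6 → J3 → J4 → J2 → J1


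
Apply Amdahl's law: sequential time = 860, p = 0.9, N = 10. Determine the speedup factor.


Amdahl's law: T_p = T × ((1-p) + p/N)
= 860 × ((1-0.9) + 0.9/10)
= 860 × (0.10 + 0.0900)
= 860 × 0.1900
= 163.40
Speedup = 860/163.40
= 5.26×


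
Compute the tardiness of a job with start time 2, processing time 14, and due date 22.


Completion = start + processing = 2 + 14 = 16
Tardiness = max(0, C - d) = max(0, 16 - 22)
= max(0, -6)
= 0


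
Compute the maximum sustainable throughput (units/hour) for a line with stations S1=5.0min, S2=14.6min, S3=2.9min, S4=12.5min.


Bottleneck = longest station time
Station times: [5.0, 14.6, 2.9, 12.5]
Max = 14.6 min
Rate = 60 / 14.6
= 4.11 units/hour (bottleneck: 14.6min)


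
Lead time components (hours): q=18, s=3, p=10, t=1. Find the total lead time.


Lead time = queue + setup + processing + transit
= 18 + 3 + 10 + 1
= 32 hours


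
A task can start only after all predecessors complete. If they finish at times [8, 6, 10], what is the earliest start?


ES = max of all predecessor completion times
Predecessors: [8, 6, 10]
ES = max(8, 6, 10)
= 10


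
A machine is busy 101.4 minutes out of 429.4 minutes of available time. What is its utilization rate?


Utilization = busy / total × 100
= 101.4 / 429.4 × 100
= 23.6%


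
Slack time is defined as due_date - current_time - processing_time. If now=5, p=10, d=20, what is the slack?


Slack = due - current_time - processing
= 20 - 5 - 10
= 5


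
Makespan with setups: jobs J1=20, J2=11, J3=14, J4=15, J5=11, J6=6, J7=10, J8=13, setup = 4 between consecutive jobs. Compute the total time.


Makespan = Σ processing + (n-1) × setup
= (20 + 11 + 14 + 15 + 11 + 6 + 10 + 13) + (8-1)×4
= 100 + 28
= 128 time units


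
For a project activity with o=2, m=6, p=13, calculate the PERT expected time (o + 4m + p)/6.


te = (o + 4m + p) / 6
= (2 + 4×6 + 13) / 6
= (2 + 24 + 13) / 6
= 39 / 6
= 6.50


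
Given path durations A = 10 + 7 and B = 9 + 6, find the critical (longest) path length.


Path A: 10 + 7 = 17
Path B: 9 + 6 = 15
Critical path = longest = max(17, 15)
= 17 (Path A)


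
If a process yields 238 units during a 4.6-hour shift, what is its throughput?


Throughput = units / time
= 238 / 4.6
= 51.7 units/hour


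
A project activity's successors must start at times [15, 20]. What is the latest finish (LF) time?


LF = min of all successor start times
Successors start at: [15, 20]
LF = min(15, 20)
= 15


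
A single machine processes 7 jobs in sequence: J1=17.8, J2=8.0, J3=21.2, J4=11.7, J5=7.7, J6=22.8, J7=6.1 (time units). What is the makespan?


Sequential makespan: sum all processing times
= 17.8 + 8.0 + 21.2 + 11.7 + 7.7 + 22.8 + 6.1
= 95.3 time units


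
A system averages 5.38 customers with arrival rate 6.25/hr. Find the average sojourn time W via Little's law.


Little's law: L = λW → W = L / λ
= 5.38 / 6.25
= 0.86 hours


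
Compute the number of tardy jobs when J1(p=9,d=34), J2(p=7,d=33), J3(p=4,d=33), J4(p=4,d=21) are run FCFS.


Completion vs due date:
  J1: C=9, d=34 → on time
  J2: C=16, d=33 → on time
  J3: C=20, d=33 → on time
  J4: C=24, d=21 → TARDY
Tardy jobs: J4
Count = 1


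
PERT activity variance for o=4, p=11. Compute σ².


σ² = ((p - o) / 6)² = (p - o)² / 36
= (11 - 4)² / 36
= 7² / 36
= 49 / 36
= 1.3611


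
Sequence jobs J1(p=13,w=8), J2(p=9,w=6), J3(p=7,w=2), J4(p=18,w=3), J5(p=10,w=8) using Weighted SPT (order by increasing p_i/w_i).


WSPT (Smith's rule): sort by p/w ascending
  J5: p/w = 10/8 = 1.250
  J2: p/w = 9/6 = 1.500
  J1: p/w = 13/8 = 1.625
  J3: p/w = 7/2 = 3.500
  J4: p/w = 18/3 = 6.000
Order: J5 → J2 → J1 → J3 → J4


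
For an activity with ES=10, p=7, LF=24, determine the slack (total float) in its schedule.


EF = ES + duration = 10 + 7 = 17
LS = LF - duration = 24 - 7 = 17
Total Float = LF - EF = 24 - 17
(or LS - ES = 17 - 10)
= 7


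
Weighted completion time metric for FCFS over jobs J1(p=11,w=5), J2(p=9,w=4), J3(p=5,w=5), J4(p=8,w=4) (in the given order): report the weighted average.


Completion times:
  J1: C=11, w×C=5×11=55
  J2: C=20, w×C=4×20=80
  J3: C=25, w×C=5×25=125
  J4: C=33, w×C=4×33=132
Sum w×C = 392
Sum w = 18
Weighted avg = 392/18
= 21.78


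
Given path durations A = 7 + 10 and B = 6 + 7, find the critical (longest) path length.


Path A: 7 + 10 = 17
Path B: 6 + 7 = 13
Critical path = longest = max(17, 13)
= 17 (Path A)


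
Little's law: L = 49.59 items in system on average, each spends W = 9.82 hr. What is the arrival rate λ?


Little's law: L = λW → λ = L / W
= 49.59 / 9.82
= 5.05 per hour


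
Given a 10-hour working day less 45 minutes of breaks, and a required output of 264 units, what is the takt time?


Available = 10×60 - 45 = 555 min
Takt time = 555 / 264
= 2.10 min/unit


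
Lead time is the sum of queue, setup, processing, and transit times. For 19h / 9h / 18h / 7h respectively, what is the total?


Lead time = queue + setup + processing + transit
= 19 + 9 + 18 + 7
= 53 hours


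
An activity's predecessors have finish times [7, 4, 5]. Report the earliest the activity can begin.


ES = max of all predecessor completion times
Predecessors: [7, 4, 5]
ES = max(7, 4, 5)
= 7


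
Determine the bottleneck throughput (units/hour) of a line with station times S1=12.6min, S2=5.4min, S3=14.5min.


Bottleneck = longest station time
Station times: [12.6, 5.4, 14.5]
Max = 14.5 min
Rate = 60 / 14.5
= 4.14 units/hour (bottleneck: 14.5min)


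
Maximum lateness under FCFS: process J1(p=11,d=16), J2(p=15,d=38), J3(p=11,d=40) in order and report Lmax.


Lateness per job (L = C - d):
  J1: C=11, d=16, L=-5
  J2: C=26, d=38, L=-12
  J3: C=37, d=40, L=-3
Lmax = max(-5, -12, -3)
= -3


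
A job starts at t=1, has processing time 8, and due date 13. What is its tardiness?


Completion = start + processing = 1 + 8 = 9
Tardiness = max(0, C - d) = max(0, 9 - 13)
= max(0, -4)
= 0


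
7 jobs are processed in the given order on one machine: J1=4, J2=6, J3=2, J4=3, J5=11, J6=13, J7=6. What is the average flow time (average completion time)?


Completion times:
  J1: completes at 4
  J2: completes at 10
  J3: completes at 12
  J4: completes at 15
  J5: completes at 26
  J6: completes at 39
  J7: completes at 45
Sum = 151
Average = 151/7
= 21.57


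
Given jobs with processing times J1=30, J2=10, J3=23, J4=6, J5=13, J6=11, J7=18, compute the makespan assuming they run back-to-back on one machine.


Sequential makespan: sum all processing times
= 30 + 10 + 23 + 6 + 13 + 11 + 18
= 111 time units


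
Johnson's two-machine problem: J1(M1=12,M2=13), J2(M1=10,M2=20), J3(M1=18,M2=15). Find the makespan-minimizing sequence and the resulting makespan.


Johnson's rule:
Group 1 (M1≤M2, sort by M1): ['J2', 'J1']
Group 2 (M1>M2, sort desc M2): ['J3']
Sequence: J2 → J1 → J3
Makespan calculation:
  J2: M1 done=10, M2 done=30
  J1: M1 done=22, M2 done=43
  J3: M1 done=40, M2 done=58
= Sequence: J2 → J1 → J3, Makespan: 58


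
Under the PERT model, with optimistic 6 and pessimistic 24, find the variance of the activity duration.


σ² = ((p - o) / 6)² = (p - o)² / 36
= (24 - 6)² / 36
= 18² / 36
= 324 / 36
= 9.0000


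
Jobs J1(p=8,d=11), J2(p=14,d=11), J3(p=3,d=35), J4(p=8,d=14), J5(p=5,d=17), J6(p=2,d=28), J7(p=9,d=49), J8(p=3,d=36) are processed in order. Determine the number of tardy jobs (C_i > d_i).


Completion vs due date:
  J1: C=8, d=11 → on time
  J2: C=22, d=11 → TARDY
  J3: C=25, d=35 → on time
  J4: C=33, d=14 → TARDY
  J5: C=38, d=17 → TARDY
  J6: C=40, d=28 → TARDY
  J7: C=49, d=49 → on time
  J8: C=52, d=36 → TARDY
Tardy jobs: J2, J4, J5, J6, J8
Count = 5


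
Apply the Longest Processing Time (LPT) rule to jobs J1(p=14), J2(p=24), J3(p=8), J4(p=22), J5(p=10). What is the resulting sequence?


LPT: sort by longest processing time first
  J2: p=24
  J4: p=22
  J1: p=14
  J5: p=10
  J3: p=8
Order: J2 → J4 → J1 → J5 → J3


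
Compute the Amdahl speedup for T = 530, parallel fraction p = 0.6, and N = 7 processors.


Amdahl's law: T_p = T × ((1-p) + p/N)
= 530 × ((1-0.6) + 0.6/7)
= 530 × (0.40 + 0.0857)
= 530 × 0.4857
= 257.43
Speedup = 530/257.43
= 2.06×


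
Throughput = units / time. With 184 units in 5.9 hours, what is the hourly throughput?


Throughput = units / time
= 184 / 5.9
= 31.2 units/hour


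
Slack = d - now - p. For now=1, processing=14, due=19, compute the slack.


Slack = due - current_time - processing
= 19 - 1 - 14
= 4


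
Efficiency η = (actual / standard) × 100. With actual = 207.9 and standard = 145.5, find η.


Efficiency = (actual / standard) × 100
= (207.9 / 145.5) × 100
= 142.9%


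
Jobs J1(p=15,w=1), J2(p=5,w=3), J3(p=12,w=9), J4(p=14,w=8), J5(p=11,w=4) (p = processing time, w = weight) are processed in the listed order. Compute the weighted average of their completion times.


Completion times:
  J1: C=15, w×C=1×15=15
  J2: C=20, w×C=3×20=60
  J3: C=32, w×C=9×32=288
  J4: C=46, w×C=8×46=368
  J5: C=57, w×C=4×57=228
Sum w×C = 959
Sum w = 25
Weighted avg = 959/25
= 38.36


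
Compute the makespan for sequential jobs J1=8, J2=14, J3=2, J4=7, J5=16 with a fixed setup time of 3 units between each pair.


Makespan = Σ processing + (n-1) × setup
= (8 + 14 + 2 + 7 + 16) + (5-1)×3
= 47 + 12
= 59 time units


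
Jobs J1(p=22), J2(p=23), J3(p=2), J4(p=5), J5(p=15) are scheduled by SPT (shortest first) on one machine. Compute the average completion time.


SPT order: J3 → J4 → J5 → J1 → J2
Completion times:
  J3: C=2
  J4: C=7
  J5: C=22
  J1: C=44
  J2: C=67
Sum = 142, n = 5
Mean flow = 142/5
= 28.40


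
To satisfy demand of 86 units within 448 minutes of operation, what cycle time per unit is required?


Cycle time = available time / demand
= 448 / 86
= 5.21 min/unit


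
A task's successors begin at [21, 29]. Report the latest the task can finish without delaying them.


LF = min of all successor start times
Successors start at: [21, 29]
LF = min(21, 29)
= 21


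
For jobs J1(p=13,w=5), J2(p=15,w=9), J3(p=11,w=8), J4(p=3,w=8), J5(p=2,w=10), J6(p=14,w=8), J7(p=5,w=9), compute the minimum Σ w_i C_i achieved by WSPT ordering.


WSPT order (by p/w): J5 → J4 → J7 → J3 → J2 → J6 → J1
  J5: C=2, w·C=10×2=20
  J4: C=5, w·C=8×5=40
  J7: C=10, w·C=9×10=90
  J3: C=21, w·C=8×21=168
  J2: C=36, w·C=9×36=324
  J6: C=50, w·C=8×50=400
  J1: C=63, w·C=5×63=315
Σ w·C = 1357
= 1357


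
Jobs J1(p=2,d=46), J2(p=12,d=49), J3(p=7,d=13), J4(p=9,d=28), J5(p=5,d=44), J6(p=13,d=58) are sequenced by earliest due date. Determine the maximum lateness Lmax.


EDD order: J3 → J4 → J5 → J1 → J2 → J6
Completion and lateness:
  J3: C=7, d=13, L=7-13=-6
  J4: C=16, d=28, L=16-28=-12
  J5: C=21, d=44, L=21-44=-23
  J1: C=23, d=46, L=23-46=-23
  J2: C=35, d=49, L=35-49=-14
  J6: C=48, d=58, L=48-58=-10
Lmax = max(-6, -12, -23, -23, -14, -10)
= -6
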